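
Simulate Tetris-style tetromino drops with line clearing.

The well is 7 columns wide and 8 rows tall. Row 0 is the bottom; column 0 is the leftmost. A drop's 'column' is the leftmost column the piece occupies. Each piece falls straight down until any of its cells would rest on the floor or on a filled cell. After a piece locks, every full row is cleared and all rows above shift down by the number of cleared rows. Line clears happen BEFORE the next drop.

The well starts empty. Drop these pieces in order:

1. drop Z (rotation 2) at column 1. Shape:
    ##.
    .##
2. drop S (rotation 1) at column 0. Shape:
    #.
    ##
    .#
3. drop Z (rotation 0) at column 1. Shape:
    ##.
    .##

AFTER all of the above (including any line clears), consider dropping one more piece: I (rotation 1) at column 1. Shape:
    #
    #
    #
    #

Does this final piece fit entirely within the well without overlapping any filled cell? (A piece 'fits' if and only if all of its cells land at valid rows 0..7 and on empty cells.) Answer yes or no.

Drop 1: Z rot2 at col 1 lands with bottom-row=0; cleared 0 line(s) (total 0); column heights now [0 2 2 1 0 0 0], max=2
Drop 2: S rot1 at col 0 lands with bottom-row=2; cleared 0 line(s) (total 0); column heights now [5 4 2 1 0 0 0], max=5
Drop 3: Z rot0 at col 1 lands with bottom-row=3; cleared 0 line(s) (total 0); column heights now [5 5 5 4 0 0 0], max=5
Test piece I rot1 at col 1 (width 1): heights before test = [5 5 5 4 0 0 0]; fits = False

Answer: no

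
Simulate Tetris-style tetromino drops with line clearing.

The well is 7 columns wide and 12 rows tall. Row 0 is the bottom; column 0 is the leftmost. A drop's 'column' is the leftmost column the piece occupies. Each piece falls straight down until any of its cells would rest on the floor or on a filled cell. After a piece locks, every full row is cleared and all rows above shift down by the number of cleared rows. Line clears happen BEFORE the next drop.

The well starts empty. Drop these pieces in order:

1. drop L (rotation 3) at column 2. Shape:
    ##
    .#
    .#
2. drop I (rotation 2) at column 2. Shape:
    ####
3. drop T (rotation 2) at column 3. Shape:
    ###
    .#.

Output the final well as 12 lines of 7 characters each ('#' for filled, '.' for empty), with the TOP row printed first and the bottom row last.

Drop 1: L rot3 at col 2 lands with bottom-row=0; cleared 0 line(s) (total 0); column heights now [0 0 3 3 0 0 0], max=3
Drop 2: I rot2 at col 2 lands with bottom-row=3; cleared 0 line(s) (total 0); column heights now [0 0 4 4 4 4 0], max=4
Drop 3: T rot2 at col 3 lands with bottom-row=4; cleared 0 line(s) (total 0); column heights now [0 0 4 6 6 6 0], max=6

Answer: .......
.......
.......
.......
.......
.......
...###.
....#..
..####.
..##...
...#...
...#...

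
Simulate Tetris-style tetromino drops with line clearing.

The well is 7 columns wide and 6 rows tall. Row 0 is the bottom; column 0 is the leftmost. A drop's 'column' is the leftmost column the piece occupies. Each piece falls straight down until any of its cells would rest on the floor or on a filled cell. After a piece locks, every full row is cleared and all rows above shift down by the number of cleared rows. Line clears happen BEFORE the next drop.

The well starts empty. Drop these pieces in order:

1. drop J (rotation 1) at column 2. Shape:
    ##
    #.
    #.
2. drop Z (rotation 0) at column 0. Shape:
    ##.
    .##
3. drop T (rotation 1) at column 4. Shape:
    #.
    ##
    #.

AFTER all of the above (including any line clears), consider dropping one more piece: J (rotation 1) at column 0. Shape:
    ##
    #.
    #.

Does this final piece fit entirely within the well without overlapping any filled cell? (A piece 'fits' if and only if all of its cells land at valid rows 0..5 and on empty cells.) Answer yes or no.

Drop 1: J rot1 at col 2 lands with bottom-row=0; cleared 0 line(s) (total 0); column heights now [0 0 3 3 0 0 0], max=3
Drop 2: Z rot0 at col 0 lands with bottom-row=3; cleared 0 line(s) (total 0); column heights now [5 5 4 3 0 0 0], max=5
Drop 3: T rot1 at col 4 lands with bottom-row=0; cleared 0 line(s) (total 0); column heights now [5 5 4 3 3 2 0], max=5
Test piece J rot1 at col 0 (width 2): heights before test = [5 5 4 3 3 2 0]; fits = False

Answer: no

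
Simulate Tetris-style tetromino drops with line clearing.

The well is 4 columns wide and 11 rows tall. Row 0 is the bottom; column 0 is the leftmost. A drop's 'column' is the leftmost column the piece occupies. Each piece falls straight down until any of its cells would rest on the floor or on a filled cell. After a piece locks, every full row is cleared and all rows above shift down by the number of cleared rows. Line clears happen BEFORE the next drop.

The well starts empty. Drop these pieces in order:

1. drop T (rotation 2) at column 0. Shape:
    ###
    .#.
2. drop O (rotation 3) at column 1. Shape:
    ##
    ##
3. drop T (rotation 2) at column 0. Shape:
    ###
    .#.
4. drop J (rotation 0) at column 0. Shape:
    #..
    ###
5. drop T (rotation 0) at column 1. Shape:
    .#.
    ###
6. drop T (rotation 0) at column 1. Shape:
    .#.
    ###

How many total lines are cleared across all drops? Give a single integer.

Answer: 1

Derivation:
Drop 1: T rot2 at col 0 lands with bottom-row=0; cleared 0 line(s) (total 0); column heights now [2 2 2 0], max=2
Drop 2: O rot3 at col 1 lands with bottom-row=2; cleared 0 line(s) (total 0); column heights now [2 4 4 0], max=4
Drop 3: T rot2 at col 0 lands with bottom-row=4; cleared 0 line(s) (total 0); column heights now [6 6 6 0], max=6
Drop 4: J rot0 at col 0 lands with bottom-row=6; cleared 0 line(s) (total 0); column heights now [8 7 7 0], max=8
Drop 5: T rot0 at col 1 lands with bottom-row=7; cleared 1 line(s) (total 1); column heights now [7 7 8 0], max=8
Drop 6: T rot0 at col 1 lands with bottom-row=8; cleared 0 line(s) (total 1); column heights now [7 9 10 9], max=10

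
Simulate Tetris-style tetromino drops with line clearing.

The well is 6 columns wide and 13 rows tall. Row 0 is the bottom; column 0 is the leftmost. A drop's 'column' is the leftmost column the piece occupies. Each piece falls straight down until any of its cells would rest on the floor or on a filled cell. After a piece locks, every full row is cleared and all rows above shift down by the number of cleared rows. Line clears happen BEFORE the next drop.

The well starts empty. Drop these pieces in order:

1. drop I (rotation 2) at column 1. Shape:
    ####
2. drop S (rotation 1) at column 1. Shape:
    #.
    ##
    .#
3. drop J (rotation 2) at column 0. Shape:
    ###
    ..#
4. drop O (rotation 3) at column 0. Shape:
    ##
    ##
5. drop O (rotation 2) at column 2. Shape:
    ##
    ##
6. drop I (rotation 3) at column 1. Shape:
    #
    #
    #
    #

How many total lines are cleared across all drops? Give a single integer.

Answer: 0

Derivation:
Drop 1: I rot2 at col 1 lands with bottom-row=0; cleared 0 line(s) (total 0); column heights now [0 1 1 1 1 0], max=1
Drop 2: S rot1 at col 1 lands with bottom-row=1; cleared 0 line(s) (total 0); column heights now [0 4 3 1 1 0], max=4
Drop 3: J rot2 at col 0 lands with bottom-row=3; cleared 0 line(s) (total 0); column heights now [5 5 5 1 1 0], max=5
Drop 4: O rot3 at col 0 lands with bottom-row=5; cleared 0 line(s) (total 0); column heights now [7 7 5 1 1 0], max=7
Drop 5: O rot2 at col 2 lands with bottom-row=5; cleared 0 line(s) (total 0); column heights now [7 7 7 7 1 0], max=7
Drop 6: I rot3 at col 1 lands with bottom-row=7; cleared 0 line(s) (total 0); column heights now [7 11 7 7 1 0], max=11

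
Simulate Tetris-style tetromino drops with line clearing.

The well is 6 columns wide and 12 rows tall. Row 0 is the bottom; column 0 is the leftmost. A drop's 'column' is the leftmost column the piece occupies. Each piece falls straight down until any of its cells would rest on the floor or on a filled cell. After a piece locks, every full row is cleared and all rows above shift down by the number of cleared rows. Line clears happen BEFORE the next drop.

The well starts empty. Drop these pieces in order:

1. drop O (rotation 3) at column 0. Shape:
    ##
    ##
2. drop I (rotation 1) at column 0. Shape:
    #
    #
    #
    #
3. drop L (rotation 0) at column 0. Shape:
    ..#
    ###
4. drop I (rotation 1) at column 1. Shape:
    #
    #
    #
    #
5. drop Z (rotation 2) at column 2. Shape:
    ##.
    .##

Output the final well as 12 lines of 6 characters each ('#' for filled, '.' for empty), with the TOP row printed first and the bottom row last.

Drop 1: O rot3 at col 0 lands with bottom-row=0; cleared 0 line(s) (total 0); column heights now [2 2 0 0 0 0], max=2
Drop 2: I rot1 at col 0 lands with bottom-row=2; cleared 0 line(s) (total 0); column heights now [6 2 0 0 0 0], max=6
Drop 3: L rot0 at col 0 lands with bottom-row=6; cleared 0 line(s) (total 0); column heights now [7 7 8 0 0 0], max=8
Drop 4: I rot1 at col 1 lands with bottom-row=7; cleared 0 line(s) (total 0); column heights now [7 11 8 0 0 0], max=11
Drop 5: Z rot2 at col 2 lands with bottom-row=7; cleared 0 line(s) (total 0); column heights now [7 11 9 9 8 0], max=11

Answer: ......
.#....
.#....
.###..
.####.
###...
#.....
#.....
#.....
#.....
##....
##....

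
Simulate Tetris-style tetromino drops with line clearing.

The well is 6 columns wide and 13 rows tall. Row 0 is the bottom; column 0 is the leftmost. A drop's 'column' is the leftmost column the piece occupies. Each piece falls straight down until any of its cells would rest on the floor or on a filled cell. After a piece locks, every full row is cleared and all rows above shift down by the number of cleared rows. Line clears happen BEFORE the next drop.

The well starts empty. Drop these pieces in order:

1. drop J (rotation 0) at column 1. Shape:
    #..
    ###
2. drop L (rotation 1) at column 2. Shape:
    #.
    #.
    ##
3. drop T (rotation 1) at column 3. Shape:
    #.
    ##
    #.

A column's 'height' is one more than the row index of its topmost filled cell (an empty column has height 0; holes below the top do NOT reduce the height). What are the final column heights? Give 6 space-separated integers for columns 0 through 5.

Drop 1: J rot0 at col 1 lands with bottom-row=0; cleared 0 line(s) (total 0); column heights now [0 2 1 1 0 0], max=2
Drop 2: L rot1 at col 2 lands with bottom-row=1; cleared 0 line(s) (total 0); column heights now [0 2 4 2 0 0], max=4
Drop 3: T rot1 at col 3 lands with bottom-row=2; cleared 0 line(s) (total 0); column heights now [0 2 4 5 4 0], max=5

Answer: 0 2 4 5 4 0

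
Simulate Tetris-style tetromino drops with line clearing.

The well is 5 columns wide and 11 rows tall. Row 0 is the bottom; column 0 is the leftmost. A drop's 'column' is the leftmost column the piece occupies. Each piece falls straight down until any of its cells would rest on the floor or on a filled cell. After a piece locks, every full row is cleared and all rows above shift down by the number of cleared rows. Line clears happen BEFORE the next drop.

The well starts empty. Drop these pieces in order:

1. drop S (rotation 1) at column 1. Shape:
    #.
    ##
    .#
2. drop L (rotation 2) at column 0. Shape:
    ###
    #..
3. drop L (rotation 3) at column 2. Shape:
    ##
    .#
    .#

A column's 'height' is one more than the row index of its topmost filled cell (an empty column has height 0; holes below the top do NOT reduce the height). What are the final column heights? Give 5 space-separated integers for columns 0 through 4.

Drop 1: S rot1 at col 1 lands with bottom-row=0; cleared 0 line(s) (total 0); column heights now [0 3 2 0 0], max=3
Drop 2: L rot2 at col 0 lands with bottom-row=2; cleared 0 line(s) (total 0); column heights now [4 4 4 0 0], max=4
Drop 3: L rot3 at col 2 lands with bottom-row=2; cleared 0 line(s) (total 0); column heights now [4 4 5 5 0], max=5

Answer: 4 4 5 5 0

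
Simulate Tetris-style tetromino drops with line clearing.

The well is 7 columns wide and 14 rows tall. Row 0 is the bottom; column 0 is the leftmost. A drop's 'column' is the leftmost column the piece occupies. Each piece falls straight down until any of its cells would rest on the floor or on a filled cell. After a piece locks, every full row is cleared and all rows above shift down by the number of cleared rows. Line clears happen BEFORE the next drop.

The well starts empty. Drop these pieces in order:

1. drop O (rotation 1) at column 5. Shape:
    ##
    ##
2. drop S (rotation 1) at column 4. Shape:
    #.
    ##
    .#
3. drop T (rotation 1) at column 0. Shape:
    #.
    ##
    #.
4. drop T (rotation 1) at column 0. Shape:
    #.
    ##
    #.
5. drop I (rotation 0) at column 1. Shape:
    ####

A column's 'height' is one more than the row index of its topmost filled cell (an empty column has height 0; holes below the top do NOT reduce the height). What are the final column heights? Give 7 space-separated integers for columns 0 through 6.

Drop 1: O rot1 at col 5 lands with bottom-row=0; cleared 0 line(s) (total 0); column heights now [0 0 0 0 0 2 2], max=2
Drop 2: S rot1 at col 4 lands with bottom-row=2; cleared 0 line(s) (total 0); column heights now [0 0 0 0 5 4 2], max=5
Drop 3: T rot1 at col 0 lands with bottom-row=0; cleared 0 line(s) (total 0); column heights now [3 2 0 0 5 4 2], max=5
Drop 4: T rot1 at col 0 lands with bottom-row=3; cleared 0 line(s) (total 0); column heights now [6 5 0 0 5 4 2], max=6
Drop 5: I rot0 at col 1 lands with bottom-row=5; cleared 0 line(s) (total 0); column heights now [6 6 6 6 6 4 2], max=6

Answer: 6 6 6 6 6 4 2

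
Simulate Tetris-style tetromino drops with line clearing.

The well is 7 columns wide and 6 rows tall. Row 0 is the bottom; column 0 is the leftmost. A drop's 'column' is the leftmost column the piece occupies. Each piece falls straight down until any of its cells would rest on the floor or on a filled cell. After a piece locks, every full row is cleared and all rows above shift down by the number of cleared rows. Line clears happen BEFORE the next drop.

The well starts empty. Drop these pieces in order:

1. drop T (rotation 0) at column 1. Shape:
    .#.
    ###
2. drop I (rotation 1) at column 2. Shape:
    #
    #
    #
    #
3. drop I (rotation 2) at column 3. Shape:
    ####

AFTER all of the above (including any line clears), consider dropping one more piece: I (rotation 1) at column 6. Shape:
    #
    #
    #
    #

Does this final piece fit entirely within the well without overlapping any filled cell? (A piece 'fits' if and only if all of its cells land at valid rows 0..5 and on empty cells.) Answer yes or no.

Answer: yes

Derivation:
Drop 1: T rot0 at col 1 lands with bottom-row=0; cleared 0 line(s) (total 0); column heights now [0 1 2 1 0 0 0], max=2
Drop 2: I rot1 at col 2 lands with bottom-row=2; cleared 0 line(s) (total 0); column heights now [0 1 6 1 0 0 0], max=6
Drop 3: I rot2 at col 3 lands with bottom-row=1; cleared 0 line(s) (total 0); column heights now [0 1 6 2 2 2 2], max=6
Test piece I rot1 at col 6 (width 1): heights before test = [0 1 6 2 2 2 2]; fits = True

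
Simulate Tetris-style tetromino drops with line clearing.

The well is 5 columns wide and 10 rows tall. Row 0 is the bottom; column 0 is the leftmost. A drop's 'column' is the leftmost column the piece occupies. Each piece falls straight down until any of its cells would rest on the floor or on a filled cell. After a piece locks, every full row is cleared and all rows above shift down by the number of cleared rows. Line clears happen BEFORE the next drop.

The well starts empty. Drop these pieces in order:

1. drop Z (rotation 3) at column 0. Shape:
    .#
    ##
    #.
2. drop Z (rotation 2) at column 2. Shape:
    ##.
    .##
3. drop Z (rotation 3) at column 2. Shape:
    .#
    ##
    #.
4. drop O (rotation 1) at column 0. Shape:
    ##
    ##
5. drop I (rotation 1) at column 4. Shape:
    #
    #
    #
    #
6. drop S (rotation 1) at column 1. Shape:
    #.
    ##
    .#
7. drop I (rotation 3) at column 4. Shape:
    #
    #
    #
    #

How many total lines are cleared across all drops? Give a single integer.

Drop 1: Z rot3 at col 0 lands with bottom-row=0; cleared 0 line(s) (total 0); column heights now [2 3 0 0 0], max=3
Drop 2: Z rot2 at col 2 lands with bottom-row=0; cleared 0 line(s) (total 0); column heights now [2 3 2 2 1], max=3
Drop 3: Z rot3 at col 2 lands with bottom-row=2; cleared 0 line(s) (total 0); column heights now [2 3 4 5 1], max=5
Drop 4: O rot1 at col 0 lands with bottom-row=3; cleared 0 line(s) (total 0); column heights now [5 5 4 5 1], max=5
Drop 5: I rot1 at col 4 lands with bottom-row=1; cleared 2 line(s) (total 2); column heights now [3 3 2 3 3], max=3
Drop 6: S rot1 at col 1 lands with bottom-row=2; cleared 1 line(s) (total 3); column heights now [1 4 3 1 2], max=4
Drop 7: I rot3 at col 4 lands with bottom-row=2; cleared 0 line(s) (total 3); column heights now [1 4 3 1 6], max=6

Answer: 3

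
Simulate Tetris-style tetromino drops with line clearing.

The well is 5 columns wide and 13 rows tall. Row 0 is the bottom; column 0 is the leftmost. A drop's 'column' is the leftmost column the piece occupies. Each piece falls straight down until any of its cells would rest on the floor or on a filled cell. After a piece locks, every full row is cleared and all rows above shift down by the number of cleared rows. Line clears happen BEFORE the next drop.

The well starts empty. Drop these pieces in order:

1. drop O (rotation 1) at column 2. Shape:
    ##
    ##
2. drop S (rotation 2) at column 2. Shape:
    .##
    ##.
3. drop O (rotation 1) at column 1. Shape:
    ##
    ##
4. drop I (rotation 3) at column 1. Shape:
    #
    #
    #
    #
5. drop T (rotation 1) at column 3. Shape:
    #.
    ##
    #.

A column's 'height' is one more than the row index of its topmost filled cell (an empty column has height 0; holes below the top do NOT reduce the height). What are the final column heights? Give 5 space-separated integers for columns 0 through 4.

Answer: 0 9 5 7 6

Derivation:
Drop 1: O rot1 at col 2 lands with bottom-row=0; cleared 0 line(s) (total 0); column heights now [0 0 2 2 0], max=2
Drop 2: S rot2 at col 2 lands with bottom-row=2; cleared 0 line(s) (total 0); column heights now [0 0 3 4 4], max=4
Drop 3: O rot1 at col 1 lands with bottom-row=3; cleared 0 line(s) (total 0); column heights now [0 5 5 4 4], max=5
Drop 4: I rot3 at col 1 lands with bottom-row=5; cleared 0 line(s) (total 0); column heights now [0 9 5 4 4], max=9
Drop 5: T rot1 at col 3 lands with bottom-row=4; cleared 0 line(s) (total 0); column heights now [0 9 5 7 6], max=9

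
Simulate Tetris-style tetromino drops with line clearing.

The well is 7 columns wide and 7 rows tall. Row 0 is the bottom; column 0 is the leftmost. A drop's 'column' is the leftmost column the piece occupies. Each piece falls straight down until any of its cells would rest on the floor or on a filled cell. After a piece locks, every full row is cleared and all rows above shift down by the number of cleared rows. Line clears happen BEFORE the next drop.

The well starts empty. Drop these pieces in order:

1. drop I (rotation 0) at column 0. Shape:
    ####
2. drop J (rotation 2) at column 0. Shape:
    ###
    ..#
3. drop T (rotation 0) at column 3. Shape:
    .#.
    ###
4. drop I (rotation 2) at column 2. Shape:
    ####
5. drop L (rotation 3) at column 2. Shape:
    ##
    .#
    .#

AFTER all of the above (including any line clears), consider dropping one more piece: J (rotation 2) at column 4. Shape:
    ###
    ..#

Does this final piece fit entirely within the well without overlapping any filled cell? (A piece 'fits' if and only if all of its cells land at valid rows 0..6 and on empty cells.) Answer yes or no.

Drop 1: I rot0 at col 0 lands with bottom-row=0; cleared 0 line(s) (total 0); column heights now [1 1 1 1 0 0 0], max=1
Drop 2: J rot2 at col 0 lands with bottom-row=1; cleared 0 line(s) (total 0); column heights now [3 3 3 1 0 0 0], max=3
Drop 3: T rot0 at col 3 lands with bottom-row=1; cleared 0 line(s) (total 0); column heights now [3 3 3 2 3 2 0], max=3
Drop 4: I rot2 at col 2 lands with bottom-row=3; cleared 0 line(s) (total 0); column heights now [3 3 4 4 4 4 0], max=4
Drop 5: L rot3 at col 2 lands with bottom-row=4; cleared 0 line(s) (total 0); column heights now [3 3 7 7 4 4 0], max=7
Test piece J rot2 at col 4 (width 3): heights before test = [3 3 7 7 4 4 0]; fits = True

Answer: yes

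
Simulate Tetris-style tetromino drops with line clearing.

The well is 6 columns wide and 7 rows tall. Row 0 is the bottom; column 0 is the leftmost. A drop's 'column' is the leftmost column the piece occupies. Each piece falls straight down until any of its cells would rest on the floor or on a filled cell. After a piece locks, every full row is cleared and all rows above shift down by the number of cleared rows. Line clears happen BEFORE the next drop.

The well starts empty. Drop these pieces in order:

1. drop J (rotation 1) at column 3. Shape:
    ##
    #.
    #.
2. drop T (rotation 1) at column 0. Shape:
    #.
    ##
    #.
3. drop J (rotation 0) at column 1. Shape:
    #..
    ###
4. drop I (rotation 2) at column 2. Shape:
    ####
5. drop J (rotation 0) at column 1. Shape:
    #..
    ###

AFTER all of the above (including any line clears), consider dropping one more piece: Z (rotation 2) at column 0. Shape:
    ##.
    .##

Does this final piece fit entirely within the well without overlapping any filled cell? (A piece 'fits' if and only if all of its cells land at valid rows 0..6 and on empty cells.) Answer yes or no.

Answer: no

Derivation:
Drop 1: J rot1 at col 3 lands with bottom-row=0; cleared 0 line(s) (total 0); column heights now [0 0 0 3 3 0], max=3
Drop 2: T rot1 at col 0 lands with bottom-row=0; cleared 0 line(s) (total 0); column heights now [3 2 0 3 3 0], max=3
Drop 3: J rot0 at col 1 lands with bottom-row=3; cleared 0 line(s) (total 0); column heights now [3 5 4 4 3 0], max=5
Drop 4: I rot2 at col 2 lands with bottom-row=4; cleared 0 line(s) (total 0); column heights now [3 5 5 5 5 5], max=5
Drop 5: J rot0 at col 1 lands with bottom-row=5; cleared 0 line(s) (total 0); column heights now [3 7 6 6 5 5], max=7
Test piece Z rot2 at col 0 (width 3): heights before test = [3 7 6 6 5 5]; fits = False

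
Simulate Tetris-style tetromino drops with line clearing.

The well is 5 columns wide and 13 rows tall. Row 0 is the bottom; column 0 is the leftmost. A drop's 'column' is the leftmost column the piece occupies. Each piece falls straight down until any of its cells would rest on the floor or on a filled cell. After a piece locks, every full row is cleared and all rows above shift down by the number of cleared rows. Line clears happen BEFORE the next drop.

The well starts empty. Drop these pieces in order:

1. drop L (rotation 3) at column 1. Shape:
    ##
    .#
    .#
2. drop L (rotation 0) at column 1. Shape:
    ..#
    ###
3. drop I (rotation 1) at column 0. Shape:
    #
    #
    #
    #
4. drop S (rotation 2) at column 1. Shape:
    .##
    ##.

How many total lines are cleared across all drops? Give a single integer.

Answer: 0

Derivation:
Drop 1: L rot3 at col 1 lands with bottom-row=0; cleared 0 line(s) (total 0); column heights now [0 3 3 0 0], max=3
Drop 2: L rot0 at col 1 lands with bottom-row=3; cleared 0 line(s) (total 0); column heights now [0 4 4 5 0], max=5
Drop 3: I rot1 at col 0 lands with bottom-row=0; cleared 0 line(s) (total 0); column heights now [4 4 4 5 0], max=5
Drop 4: S rot2 at col 1 lands with bottom-row=4; cleared 0 line(s) (total 0); column heights now [4 5 6 6 0], max=6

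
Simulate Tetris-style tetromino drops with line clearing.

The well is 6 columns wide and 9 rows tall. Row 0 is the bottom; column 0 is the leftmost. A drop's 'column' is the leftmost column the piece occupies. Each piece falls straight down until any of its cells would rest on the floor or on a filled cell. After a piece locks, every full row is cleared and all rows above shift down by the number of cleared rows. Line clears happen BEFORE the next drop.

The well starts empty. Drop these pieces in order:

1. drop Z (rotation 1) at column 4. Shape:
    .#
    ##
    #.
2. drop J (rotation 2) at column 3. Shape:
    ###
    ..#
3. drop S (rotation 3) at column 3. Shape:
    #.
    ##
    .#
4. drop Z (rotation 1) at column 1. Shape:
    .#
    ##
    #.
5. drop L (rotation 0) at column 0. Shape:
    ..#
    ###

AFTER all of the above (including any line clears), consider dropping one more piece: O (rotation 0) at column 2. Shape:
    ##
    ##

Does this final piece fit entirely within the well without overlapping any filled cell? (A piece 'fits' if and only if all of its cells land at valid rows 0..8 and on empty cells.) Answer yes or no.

Drop 1: Z rot1 at col 4 lands with bottom-row=0; cleared 0 line(s) (total 0); column heights now [0 0 0 0 2 3], max=3
Drop 2: J rot2 at col 3 lands with bottom-row=3; cleared 0 line(s) (total 0); column heights now [0 0 0 5 5 5], max=5
Drop 3: S rot3 at col 3 lands with bottom-row=5; cleared 0 line(s) (total 0); column heights now [0 0 0 8 7 5], max=8
Drop 4: Z rot1 at col 1 lands with bottom-row=0; cleared 0 line(s) (total 0); column heights now [0 2 3 8 7 5], max=8
Drop 5: L rot0 at col 0 lands with bottom-row=3; cleared 0 line(s) (total 0); column heights now [4 4 5 8 7 5], max=8
Test piece O rot0 at col 2 (width 2): heights before test = [4 4 5 8 7 5]; fits = False

Answer: no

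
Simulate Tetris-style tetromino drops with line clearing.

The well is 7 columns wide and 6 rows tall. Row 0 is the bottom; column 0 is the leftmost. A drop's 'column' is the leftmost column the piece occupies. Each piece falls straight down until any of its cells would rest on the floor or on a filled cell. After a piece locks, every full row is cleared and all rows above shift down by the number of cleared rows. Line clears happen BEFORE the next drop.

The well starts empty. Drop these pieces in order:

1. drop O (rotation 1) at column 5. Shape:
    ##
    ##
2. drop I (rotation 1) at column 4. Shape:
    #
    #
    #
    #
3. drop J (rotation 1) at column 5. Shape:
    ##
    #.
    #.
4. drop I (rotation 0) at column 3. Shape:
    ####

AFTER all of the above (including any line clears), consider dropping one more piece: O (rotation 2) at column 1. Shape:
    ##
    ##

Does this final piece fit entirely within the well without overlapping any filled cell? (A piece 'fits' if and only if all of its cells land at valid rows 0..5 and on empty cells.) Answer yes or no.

Drop 1: O rot1 at col 5 lands with bottom-row=0; cleared 0 line(s) (total 0); column heights now [0 0 0 0 0 2 2], max=2
Drop 2: I rot1 at col 4 lands with bottom-row=0; cleared 0 line(s) (total 0); column heights now [0 0 0 0 4 2 2], max=4
Drop 3: J rot1 at col 5 lands with bottom-row=2; cleared 0 line(s) (total 0); column heights now [0 0 0 0 4 5 5], max=5
Drop 4: I rot0 at col 3 lands with bottom-row=5; cleared 0 line(s) (total 0); column heights now [0 0 0 6 6 6 6], max=6
Test piece O rot2 at col 1 (width 2): heights before test = [0 0 0 6 6 6 6]; fits = True

Answer: yes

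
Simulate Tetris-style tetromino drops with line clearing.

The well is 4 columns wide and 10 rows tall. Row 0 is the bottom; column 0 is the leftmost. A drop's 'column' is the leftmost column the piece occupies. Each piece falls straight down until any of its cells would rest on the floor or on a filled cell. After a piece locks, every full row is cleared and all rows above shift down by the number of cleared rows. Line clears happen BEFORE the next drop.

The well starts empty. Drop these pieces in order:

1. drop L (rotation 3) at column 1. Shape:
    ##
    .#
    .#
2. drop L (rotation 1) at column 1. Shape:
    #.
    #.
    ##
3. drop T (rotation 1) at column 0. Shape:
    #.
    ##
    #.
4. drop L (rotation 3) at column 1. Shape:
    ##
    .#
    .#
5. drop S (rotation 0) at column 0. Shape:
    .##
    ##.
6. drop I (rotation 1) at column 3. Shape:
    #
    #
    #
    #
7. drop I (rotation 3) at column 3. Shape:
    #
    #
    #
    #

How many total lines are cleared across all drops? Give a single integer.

Answer: 3

Derivation:
Drop 1: L rot3 at col 1 lands with bottom-row=0; cleared 0 line(s) (total 0); column heights now [0 3 3 0], max=3
Drop 2: L rot1 at col 1 lands with bottom-row=3; cleared 0 line(s) (total 0); column heights now [0 6 4 0], max=6
Drop 3: T rot1 at col 0 lands with bottom-row=5; cleared 0 line(s) (total 0); column heights now [8 7 4 0], max=8
Drop 4: L rot3 at col 1 lands with bottom-row=5; cleared 0 line(s) (total 0); column heights now [8 8 8 0], max=8
Drop 5: S rot0 at col 0 lands with bottom-row=8; cleared 0 line(s) (total 0); column heights now [9 10 10 0], max=10
Drop 6: I rot1 at col 3 lands with bottom-row=0; cleared 0 line(s) (total 0); column heights now [9 10 10 4], max=10
Drop 7: I rot3 at col 3 lands with bottom-row=4; cleared 3 line(s) (total 3); column heights now [6 7 7 5], max=7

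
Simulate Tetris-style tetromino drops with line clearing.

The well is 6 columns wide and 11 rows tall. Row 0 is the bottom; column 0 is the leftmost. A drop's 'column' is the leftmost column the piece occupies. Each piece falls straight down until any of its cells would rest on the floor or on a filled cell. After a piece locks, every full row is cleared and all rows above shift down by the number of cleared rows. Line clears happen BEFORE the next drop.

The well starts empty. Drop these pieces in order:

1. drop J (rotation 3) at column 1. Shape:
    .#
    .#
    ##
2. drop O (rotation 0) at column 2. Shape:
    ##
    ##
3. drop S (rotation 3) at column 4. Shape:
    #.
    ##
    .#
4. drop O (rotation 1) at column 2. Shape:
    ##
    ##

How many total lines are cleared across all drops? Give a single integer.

Answer: 0

Derivation:
Drop 1: J rot3 at col 1 lands with bottom-row=0; cleared 0 line(s) (total 0); column heights now [0 1 3 0 0 0], max=3
Drop 2: O rot0 at col 2 lands with bottom-row=3; cleared 0 line(s) (total 0); column heights now [0 1 5 5 0 0], max=5
Drop 3: S rot3 at col 4 lands with bottom-row=0; cleared 0 line(s) (total 0); column heights now [0 1 5 5 3 2], max=5
Drop 4: O rot1 at col 2 lands with bottom-row=5; cleared 0 line(s) (total 0); column heights now [0 1 7 7 3 2], max=7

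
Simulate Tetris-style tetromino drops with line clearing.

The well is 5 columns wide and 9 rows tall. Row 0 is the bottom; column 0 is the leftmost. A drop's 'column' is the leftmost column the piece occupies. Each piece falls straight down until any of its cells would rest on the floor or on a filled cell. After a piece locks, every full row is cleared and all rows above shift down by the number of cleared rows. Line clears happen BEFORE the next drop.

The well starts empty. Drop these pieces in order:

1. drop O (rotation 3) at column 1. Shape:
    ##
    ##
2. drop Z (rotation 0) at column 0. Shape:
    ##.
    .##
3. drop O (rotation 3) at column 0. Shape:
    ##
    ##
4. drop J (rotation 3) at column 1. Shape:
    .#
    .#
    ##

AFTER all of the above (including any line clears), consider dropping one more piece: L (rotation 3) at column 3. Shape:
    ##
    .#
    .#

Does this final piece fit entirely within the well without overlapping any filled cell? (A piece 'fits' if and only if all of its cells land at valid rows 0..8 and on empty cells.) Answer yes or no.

Answer: yes

Derivation:
Drop 1: O rot3 at col 1 lands with bottom-row=0; cleared 0 line(s) (total 0); column heights now [0 2 2 0 0], max=2
Drop 2: Z rot0 at col 0 lands with bottom-row=2; cleared 0 line(s) (total 0); column heights now [4 4 3 0 0], max=4
Drop 3: O rot3 at col 0 lands with bottom-row=4; cleared 0 line(s) (total 0); column heights now [6 6 3 0 0], max=6
Drop 4: J rot3 at col 1 lands with bottom-row=6; cleared 0 line(s) (total 0); column heights now [6 7 9 0 0], max=9
Test piece L rot3 at col 3 (width 2): heights before test = [6 7 9 0 0]; fits = True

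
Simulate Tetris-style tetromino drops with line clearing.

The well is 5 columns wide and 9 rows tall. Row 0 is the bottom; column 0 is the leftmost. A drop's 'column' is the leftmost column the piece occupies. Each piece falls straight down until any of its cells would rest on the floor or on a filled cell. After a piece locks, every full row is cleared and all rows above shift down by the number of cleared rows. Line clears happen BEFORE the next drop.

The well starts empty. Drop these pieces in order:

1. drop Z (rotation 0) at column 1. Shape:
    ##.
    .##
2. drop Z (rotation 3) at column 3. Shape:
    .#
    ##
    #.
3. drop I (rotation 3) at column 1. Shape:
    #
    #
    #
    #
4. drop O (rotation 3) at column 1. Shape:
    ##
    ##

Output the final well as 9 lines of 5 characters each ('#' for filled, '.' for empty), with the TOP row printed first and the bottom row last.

Drop 1: Z rot0 at col 1 lands with bottom-row=0; cleared 0 line(s) (total 0); column heights now [0 2 2 1 0], max=2
Drop 2: Z rot3 at col 3 lands with bottom-row=1; cleared 0 line(s) (total 0); column heights now [0 2 2 3 4], max=4
Drop 3: I rot3 at col 1 lands with bottom-row=2; cleared 0 line(s) (total 0); column heights now [0 6 2 3 4], max=6
Drop 4: O rot3 at col 1 lands with bottom-row=6; cleared 0 line(s) (total 0); column heights now [0 8 8 3 4], max=8

Answer: .....
.##..
.##..
.#...
.#...
.#..#
.#.##
.###.
..##.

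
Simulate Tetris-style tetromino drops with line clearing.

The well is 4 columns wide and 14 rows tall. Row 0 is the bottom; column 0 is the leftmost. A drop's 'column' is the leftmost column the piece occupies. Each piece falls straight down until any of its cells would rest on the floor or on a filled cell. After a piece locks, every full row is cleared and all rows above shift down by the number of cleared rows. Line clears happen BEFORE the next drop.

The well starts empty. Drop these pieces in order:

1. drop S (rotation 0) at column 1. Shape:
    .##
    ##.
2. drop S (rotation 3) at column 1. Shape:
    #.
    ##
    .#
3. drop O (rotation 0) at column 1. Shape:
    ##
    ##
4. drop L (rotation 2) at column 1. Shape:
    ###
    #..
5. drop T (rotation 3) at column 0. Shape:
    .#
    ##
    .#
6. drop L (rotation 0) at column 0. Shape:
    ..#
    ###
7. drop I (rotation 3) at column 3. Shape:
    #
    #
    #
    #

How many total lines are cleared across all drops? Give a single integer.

Answer: 1

Derivation:
Drop 1: S rot0 at col 1 lands with bottom-row=0; cleared 0 line(s) (total 0); column heights now [0 1 2 2], max=2
Drop 2: S rot3 at col 1 lands with bottom-row=2; cleared 0 line(s) (total 0); column heights now [0 5 4 2], max=5
Drop 3: O rot0 at col 1 lands with bottom-row=5; cleared 0 line(s) (total 0); column heights now [0 7 7 2], max=7
Drop 4: L rot2 at col 1 lands with bottom-row=7; cleared 0 line(s) (total 0); column heights now [0 9 9 9], max=9
Drop 5: T rot3 at col 0 lands with bottom-row=9; cleared 0 line(s) (total 0); column heights now [11 12 9 9], max=12
Drop 6: L rot0 at col 0 lands with bottom-row=12; cleared 0 line(s) (total 0); column heights now [13 13 14 9], max=14
Drop 7: I rot3 at col 3 lands with bottom-row=9; cleared 1 line(s) (total 1); column heights now [11 12 13 12], max=13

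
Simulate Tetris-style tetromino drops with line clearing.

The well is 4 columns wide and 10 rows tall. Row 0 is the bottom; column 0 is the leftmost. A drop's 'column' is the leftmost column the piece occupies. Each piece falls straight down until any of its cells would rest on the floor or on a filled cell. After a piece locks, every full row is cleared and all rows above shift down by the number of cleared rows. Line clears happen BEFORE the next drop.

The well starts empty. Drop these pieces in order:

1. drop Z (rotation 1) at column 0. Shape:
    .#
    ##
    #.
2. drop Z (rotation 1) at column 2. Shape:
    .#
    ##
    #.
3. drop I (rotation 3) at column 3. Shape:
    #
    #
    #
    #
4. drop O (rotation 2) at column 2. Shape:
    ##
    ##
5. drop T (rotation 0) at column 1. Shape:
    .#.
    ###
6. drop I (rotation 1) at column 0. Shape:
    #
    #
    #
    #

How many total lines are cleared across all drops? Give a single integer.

Drop 1: Z rot1 at col 0 lands with bottom-row=0; cleared 0 line(s) (total 0); column heights now [2 3 0 0], max=3
Drop 2: Z rot1 at col 2 lands with bottom-row=0; cleared 1 line(s) (total 1); column heights now [1 2 1 2], max=2
Drop 3: I rot3 at col 3 lands with bottom-row=2; cleared 0 line(s) (total 1); column heights now [1 2 1 6], max=6
Drop 4: O rot2 at col 2 lands with bottom-row=6; cleared 0 line(s) (total 1); column heights now [1 2 8 8], max=8
Drop 5: T rot0 at col 1 lands with bottom-row=8; cleared 0 line(s) (total 1); column heights now [1 9 10 9], max=10
Drop 6: I rot1 at col 0 lands with bottom-row=1; cleared 0 line(s) (total 1); column heights now [5 9 10 9], max=10

Answer: 1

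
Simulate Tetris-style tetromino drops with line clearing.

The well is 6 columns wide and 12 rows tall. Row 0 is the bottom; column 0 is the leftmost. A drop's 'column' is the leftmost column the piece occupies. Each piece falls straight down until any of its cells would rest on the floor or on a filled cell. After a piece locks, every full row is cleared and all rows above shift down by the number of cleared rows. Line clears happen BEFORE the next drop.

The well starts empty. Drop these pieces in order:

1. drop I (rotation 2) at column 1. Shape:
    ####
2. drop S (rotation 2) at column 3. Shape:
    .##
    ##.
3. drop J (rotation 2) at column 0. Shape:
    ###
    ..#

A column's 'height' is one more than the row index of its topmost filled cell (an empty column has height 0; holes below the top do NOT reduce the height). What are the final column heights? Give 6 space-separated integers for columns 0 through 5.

Answer: 3 3 3 2 3 3

Derivation:
Drop 1: I rot2 at col 1 lands with bottom-row=0; cleared 0 line(s) (total 0); column heights now [0 1 1 1 1 0], max=1
Drop 2: S rot2 at col 3 lands with bottom-row=1; cleared 0 line(s) (total 0); column heights now [0 1 1 2 3 3], max=3
Drop 3: J rot2 at col 0 lands with bottom-row=1; cleared 0 line(s) (total 0); column heights now [3 3 3 2 3 3], max=3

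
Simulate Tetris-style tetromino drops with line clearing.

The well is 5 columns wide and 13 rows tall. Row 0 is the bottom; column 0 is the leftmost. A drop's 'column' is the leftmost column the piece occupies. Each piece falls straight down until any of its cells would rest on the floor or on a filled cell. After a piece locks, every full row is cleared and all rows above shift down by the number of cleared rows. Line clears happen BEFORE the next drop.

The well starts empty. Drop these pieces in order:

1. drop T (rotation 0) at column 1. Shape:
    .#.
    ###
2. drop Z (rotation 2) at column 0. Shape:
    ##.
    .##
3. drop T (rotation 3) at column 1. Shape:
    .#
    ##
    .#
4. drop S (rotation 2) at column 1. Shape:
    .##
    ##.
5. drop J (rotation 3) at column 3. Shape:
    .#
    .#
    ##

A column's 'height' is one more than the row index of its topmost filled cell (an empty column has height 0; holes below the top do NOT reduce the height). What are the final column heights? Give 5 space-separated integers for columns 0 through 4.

Answer: 4 7 8 9 11

Derivation:
Drop 1: T rot0 at col 1 lands with bottom-row=0; cleared 0 line(s) (total 0); column heights now [0 1 2 1 0], max=2
Drop 2: Z rot2 at col 0 lands with bottom-row=2; cleared 0 line(s) (total 0); column heights now [4 4 3 1 0], max=4
Drop 3: T rot3 at col 1 lands with bottom-row=3; cleared 0 line(s) (total 0); column heights now [4 5 6 1 0], max=6
Drop 4: S rot2 at col 1 lands with bottom-row=6; cleared 0 line(s) (total 0); column heights now [4 7 8 8 0], max=8
Drop 5: J rot3 at col 3 lands with bottom-row=8; cleared 0 line(s) (total 0); column heights now [4 7 8 9 11], max=11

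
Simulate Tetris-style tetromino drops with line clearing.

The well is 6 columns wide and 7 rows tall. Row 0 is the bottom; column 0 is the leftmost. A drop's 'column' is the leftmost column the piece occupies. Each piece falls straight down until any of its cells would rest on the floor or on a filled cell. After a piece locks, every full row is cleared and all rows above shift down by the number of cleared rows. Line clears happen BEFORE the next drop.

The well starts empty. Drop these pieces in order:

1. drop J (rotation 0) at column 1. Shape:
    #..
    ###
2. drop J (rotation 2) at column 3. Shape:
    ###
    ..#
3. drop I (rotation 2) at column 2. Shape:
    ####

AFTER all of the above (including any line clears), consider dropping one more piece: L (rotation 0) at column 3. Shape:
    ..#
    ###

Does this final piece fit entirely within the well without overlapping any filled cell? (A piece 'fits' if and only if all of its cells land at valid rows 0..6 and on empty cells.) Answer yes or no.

Drop 1: J rot0 at col 1 lands with bottom-row=0; cleared 0 line(s) (total 0); column heights now [0 2 1 1 0 0], max=2
Drop 2: J rot2 at col 3 lands with bottom-row=0; cleared 0 line(s) (total 0); column heights now [0 2 1 2 2 2], max=2
Drop 3: I rot2 at col 2 lands with bottom-row=2; cleared 0 line(s) (total 0); column heights now [0 2 3 3 3 3], max=3
Test piece L rot0 at col 3 (width 3): heights before test = [0 2 3 3 3 3]; fits = True

Answer: yes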